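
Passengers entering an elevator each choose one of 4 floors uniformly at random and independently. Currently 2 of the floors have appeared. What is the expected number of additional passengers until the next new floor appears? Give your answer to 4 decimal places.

2.0000

The number of passengers until the next new floor is geometric with success probability 2/4, so its mean is 4/2.
E = 4/2 = 2.00000.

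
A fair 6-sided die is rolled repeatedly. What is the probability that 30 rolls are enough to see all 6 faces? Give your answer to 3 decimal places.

Let A_i be the event that face i is missing after 30 rolls. By inclusion–exclusion on the A_i,
P(all seen) = Σ_{j=0}^{6} (-1)^j C(6,j)((6-j)/6)^30
= 1.0000 - 0.0253 + 0.0001 - 0.0000 + 0.0000 - 0.0000 + 0.0000
= 0.9748.

0.975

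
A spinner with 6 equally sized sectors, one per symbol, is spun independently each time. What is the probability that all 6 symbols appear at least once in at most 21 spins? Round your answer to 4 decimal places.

By inclusion–exclusion over which symbols are missing,
P(all seen) = Σ_{j=0}^{6} (-1)^j C(6,j)((6-j)/6)^21
= 1.00000 - 0.13042 + 0.00301 - 0.00001 + 0.00000 - 0.00000 + 0.00000
= 0.87258.

0.8726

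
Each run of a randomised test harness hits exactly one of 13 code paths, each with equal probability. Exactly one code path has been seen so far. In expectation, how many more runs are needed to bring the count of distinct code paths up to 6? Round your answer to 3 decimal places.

6.635

With k distinct code paths already seen, the next new one takes an expected 13/(13-k) runs.
Sum over k = 1,...,5: E = 13/12 + 13/11 + 13/10 + 13/9 + 13/8 = 6.6346.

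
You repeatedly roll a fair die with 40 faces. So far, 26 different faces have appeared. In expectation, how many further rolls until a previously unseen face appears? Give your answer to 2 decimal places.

2.86

The number of rolls until the next new face is geometric with success probability 14/40, so its mean is 40/14.
E = 40/14 = 2.857.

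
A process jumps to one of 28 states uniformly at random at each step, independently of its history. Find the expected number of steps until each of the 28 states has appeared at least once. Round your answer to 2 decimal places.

109.96

After k distinct states have appeared, the next step gives a new one with probability (28-k)/28, so the expected wait for the (k+1)-th is 28/(28-k).
E[T] = 28/28 + 28/27 + 28/26 + ... + 28/2 + 28/1 = 28·H_{28}.
H_{28} = 3.927, so E[T] = 109.961.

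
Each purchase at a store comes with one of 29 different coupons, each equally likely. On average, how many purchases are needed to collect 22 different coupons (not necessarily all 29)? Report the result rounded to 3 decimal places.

39.695

With k distinct coupons already seen, the next new one arrives after an expected 29/(29-k) purchases.
Sum over k = 0,...,21: E = 29/29 + 29/28 + 29/27 + ... + 29/9 + 29/8 = 39.6951.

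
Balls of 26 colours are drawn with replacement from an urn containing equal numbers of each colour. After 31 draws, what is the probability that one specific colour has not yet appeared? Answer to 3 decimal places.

0.296

Each draw misses the fixed colour with probability (26-1)/26 = 25/26, independently.
P(still missing after 31) = (25/26)^31 = 0.2965.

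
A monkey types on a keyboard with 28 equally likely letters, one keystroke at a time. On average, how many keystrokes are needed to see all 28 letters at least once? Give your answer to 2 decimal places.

109.96

The wait to go from k to k+1 distinct letters is geometric with mean 28/(28-k).
E[T] = 28/28 + 28/27 + 28/26 + ... + 28/2 + 28/1 = 28·H_{28}.
H_{28} = 3.927, so E[T] = 109.961.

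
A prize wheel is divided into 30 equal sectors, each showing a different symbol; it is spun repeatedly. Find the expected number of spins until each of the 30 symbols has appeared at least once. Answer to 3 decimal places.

119.850

After k distinct symbols have appeared, the next spin gives a new one with probability (30-k)/30, so the expected wait for the (k+1)-th is 30/(30-k).
E[T] = 30/30 + 30/29 + 30/28 + ... + 30/2 + 30/1 = 30·H_{30}.
H_{30} = 3.9950, so E[T] = 119.8496.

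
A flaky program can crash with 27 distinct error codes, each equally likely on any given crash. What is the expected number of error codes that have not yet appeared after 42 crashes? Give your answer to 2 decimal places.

For each error code, P(unseen after 42) = (26/27)^42 = 0.205.
By linearity of expectation, E[unseen] = 27·(26/27)^42 = 5.533.

5.53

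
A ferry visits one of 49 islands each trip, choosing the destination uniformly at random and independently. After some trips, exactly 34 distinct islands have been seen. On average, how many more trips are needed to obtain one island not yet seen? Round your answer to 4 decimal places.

Each trip yields a new island with probability (49-34)/49 = 15/49, so the wait is geometric with mean 49/15.
E = 49/15 = 3.26667.

3.2667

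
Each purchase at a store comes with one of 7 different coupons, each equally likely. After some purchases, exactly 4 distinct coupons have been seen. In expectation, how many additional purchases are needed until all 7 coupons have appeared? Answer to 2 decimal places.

From k distinct to k+1 distinct takes on average 7/(7-k) purchases.
Sum over k = 4,...,6: E = 7/3 + 7/2 + 7/1 = 12.833.

12.83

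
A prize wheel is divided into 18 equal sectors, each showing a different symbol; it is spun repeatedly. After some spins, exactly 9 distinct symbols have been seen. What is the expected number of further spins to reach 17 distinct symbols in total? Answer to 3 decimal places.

32.921

From k distinct to k+1 distinct takes on average 18/(18-k) spins.
Sum over k = 9,...,16: E = 18/9 + 18/8 + 18/7 + ... + 18/3 + 18/2 = 32.9214.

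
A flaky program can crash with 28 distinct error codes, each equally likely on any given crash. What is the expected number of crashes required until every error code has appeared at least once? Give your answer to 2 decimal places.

Split into phases: going from k distinct to k+1 distinct takes on average 28/(28-k) crashes.
E[T] = 28/28 + 28/27 + 28/26 + ... + 28/2 + 28/1 = 28·H_{28}.
H_{28} = 3.927, so E[T] = 109.961.

109.96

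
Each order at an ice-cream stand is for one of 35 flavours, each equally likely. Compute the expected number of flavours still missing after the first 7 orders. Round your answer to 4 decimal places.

For each flavour, P(unseen after 7) = (34/35)^7 = 0.81635.
By linearity of expectation, E[unseen] = 35·(34/35)^7 = 28.57223.

28.5722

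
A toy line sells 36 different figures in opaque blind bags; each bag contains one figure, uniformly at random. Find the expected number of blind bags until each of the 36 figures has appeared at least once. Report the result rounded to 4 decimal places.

150.2841

After k distinct figures have appeared, the next blind bag gives a new one with probability (36-k)/36, so the expected wait for the (k+1)-th is 36/(36-k).
E[T] = 36/36 + 36/35 + 36/34 + ... + 36/2 + 36/1 = 36·H_{36}.
H_{36} = 4.17456, so E[T] = 150.28413.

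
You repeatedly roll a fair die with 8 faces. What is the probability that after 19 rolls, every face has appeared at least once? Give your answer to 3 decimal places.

0.478

By inclusion–exclusion over which faces are missing,
P(all seen) = Σ_{j=0}^{8} (-1)^j C(8,j)((8-j)/8)^19
= 1.0000 - 0.6328 + 0.1184 - 0.0074 + 0.0001 - 0.0000 + 0.0000 - 0.0000 + 0.0000
= 0.4783.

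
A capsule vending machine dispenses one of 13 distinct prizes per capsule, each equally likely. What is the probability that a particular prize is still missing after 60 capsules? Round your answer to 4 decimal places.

Each capsule misses the fixed prize with probability (13-1)/13 = 12/13, independently.
P(still missing after 60) = (12/13)^60 = 0.00821.

0.0082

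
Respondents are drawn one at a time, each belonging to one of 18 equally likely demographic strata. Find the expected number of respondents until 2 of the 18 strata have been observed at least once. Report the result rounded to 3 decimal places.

With k distinct strata already seen, the next new one arrives after an expected 18/(18-k) respondents.
Sum over k = 0,...,1: E = 18/18 + 18/17 = 2.0588.

2.059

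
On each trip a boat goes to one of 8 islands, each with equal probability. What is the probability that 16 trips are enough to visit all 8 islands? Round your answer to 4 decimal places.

0.3068

Let A_i be the event that island i is missing after 16 trips. By inclusion–exclusion on the A_i,
P(all seen) = Σ_{j=0}^{8} (-1)^j C(8,j)((8-j)/8)^16
= 1.00000 - 0.94454 + 0.28063 - 0.03036 + 0.00107 - 0.00001 + 0.00000 - 0.00000 + 0.00000
= 0.30680.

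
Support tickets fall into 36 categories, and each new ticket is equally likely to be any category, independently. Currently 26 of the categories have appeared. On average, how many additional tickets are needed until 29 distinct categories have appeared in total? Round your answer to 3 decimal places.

With k distinct categories already seen, the next new one takes an expected 36/(36-k) tickets.
Sum over k = 26,...,28: E = 36/10 + 36/9 + 36/8 = 12.1000.

12.100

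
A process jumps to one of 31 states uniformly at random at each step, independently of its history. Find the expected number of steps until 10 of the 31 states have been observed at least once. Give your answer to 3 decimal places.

11.838

With k distinct states already seen, the next new one arrives after an expected 31/(31-k) steps.
Sum over k = 0,...,9: E = 31/31 + 31/30 + 31/29 + ... + 31/23 + 31/22 = 11.8385.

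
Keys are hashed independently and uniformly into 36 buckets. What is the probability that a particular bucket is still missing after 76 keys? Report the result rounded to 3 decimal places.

0.118

On each key the fixed bucket fails to appear with probability 35/36.
P(still missing after 76) = (35/36)^76 = 0.1175.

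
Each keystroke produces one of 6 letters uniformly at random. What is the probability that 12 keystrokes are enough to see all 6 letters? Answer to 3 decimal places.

By inclusion–exclusion over which letters are missing,
P(all seen) = Σ_{j=0}^{6} (-1)^j C(6,j)((6-j)/6)^12
= 1.0000 - 0.6729 + 0.1156 - 0.0049 + 0.0000 - 0.0000 + 0.0000
= 0.4378.

0.438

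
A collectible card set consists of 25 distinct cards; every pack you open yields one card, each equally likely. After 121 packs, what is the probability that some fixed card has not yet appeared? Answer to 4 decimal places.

0.0072

On each pack the fixed card fails to appear with probability 24/25.
P(still missing after 121) = (24/25)^121 = 0.00716.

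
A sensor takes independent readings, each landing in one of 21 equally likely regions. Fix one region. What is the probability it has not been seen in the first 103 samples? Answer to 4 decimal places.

0.0066

On each sample the fixed region fails to appear with probability 20/21.
P(still missing after 103) = (20/21)^103 = 0.00657.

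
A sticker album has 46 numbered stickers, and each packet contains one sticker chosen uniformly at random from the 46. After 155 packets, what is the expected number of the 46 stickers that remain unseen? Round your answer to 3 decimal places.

For each sticker, P(unseen after 155) = (45/46)^155 = 0.0331.
By linearity of expectation, E[unseen] = 46·(45/46)^155 = 1.5249.

1.525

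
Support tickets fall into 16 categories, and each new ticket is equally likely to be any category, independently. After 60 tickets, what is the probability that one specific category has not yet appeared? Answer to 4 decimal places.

0.0208

On each ticket the fixed category fails to appear with probability 15/16.
P(still missing after 60) = (15/16)^60 = 0.02081.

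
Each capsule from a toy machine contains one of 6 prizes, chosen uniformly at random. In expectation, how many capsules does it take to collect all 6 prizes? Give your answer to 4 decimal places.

The wait to go from k to k+1 distinct prizes is geometric with mean 6/(6-k).
E[T] = 6/6 + 6/5 + 6/4 + 6/3 + 6/2 + 6/1 = 6·H_{6}.
H_{6} = 2.45000, so E[T] = 14.70000.

14.7000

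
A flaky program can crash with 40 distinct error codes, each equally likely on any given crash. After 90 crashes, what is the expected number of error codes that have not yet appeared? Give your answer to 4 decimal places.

4.0971

For each error code, P(unseen after 90) = (39/40)^90 = 0.10243.
By linearity of expectation, E[unseen] = 40·(39/40)^90 = 4.09709.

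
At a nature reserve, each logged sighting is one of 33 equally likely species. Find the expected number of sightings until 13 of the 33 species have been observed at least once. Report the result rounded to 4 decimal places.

With k distinct species already seen, the next new one arrives after an expected 33/(33-k) sightings.
Sum over k = 0,...,12: E = 33/33 + 33/32 + 33/31 + ... + 33/22 + 33/21 = 16.20493.

16.2049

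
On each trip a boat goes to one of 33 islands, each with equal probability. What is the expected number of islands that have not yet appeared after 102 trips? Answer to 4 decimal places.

1.4302

For each island, P(unseen after 102) = (32/33)^102 = 0.04334.
By linearity of expectation, E[unseen] = 33·(32/33)^102 = 1.43018.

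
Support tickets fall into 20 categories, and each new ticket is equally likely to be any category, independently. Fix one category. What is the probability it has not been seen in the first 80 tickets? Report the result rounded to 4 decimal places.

0.0165

Each ticket misses the fixed category with probability (20-1)/20 = 19/20, independently.
P(still missing after 80) = (19/20)^80 = 0.01652.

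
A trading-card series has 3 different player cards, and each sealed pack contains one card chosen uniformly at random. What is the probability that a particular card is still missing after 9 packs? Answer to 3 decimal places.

0.026

Each pack misses the fixed card with probability (3-1)/3 = 2/3, independently.
P(still missing after 9) = (2/3)^9 = 0.0260.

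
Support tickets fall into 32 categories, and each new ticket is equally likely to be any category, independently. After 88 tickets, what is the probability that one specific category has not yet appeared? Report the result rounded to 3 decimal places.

0.061

On each ticket the fixed category fails to appear with probability 31/32.
P(still missing after 88) = (31/32)^88 = 0.0612.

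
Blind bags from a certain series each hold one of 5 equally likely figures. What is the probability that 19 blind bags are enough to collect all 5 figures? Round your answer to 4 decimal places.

0.9286

Let A_i be the event that figure i is missing after 19 blind bags. By inclusion–exclusion on the A_i,
P(all seen) = Σ_{j=0}^{5} (-1)^j C(5,j)((5-j)/5)^19
= 1.00000 - 0.07206 + 0.00061 - 0.00000 + 0.00000 - 0.00000
= 0.92855.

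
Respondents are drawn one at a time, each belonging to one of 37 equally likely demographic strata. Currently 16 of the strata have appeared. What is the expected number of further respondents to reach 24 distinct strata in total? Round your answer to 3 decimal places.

The wait to go from k to k+1 distinct strata is geometric with mean 37/(37-k).
Sum over k = 16,...,23: E = 37/21 + 37/20 + 37/19 + ... + 37/15 + 37/14 = 17.2133.

17.213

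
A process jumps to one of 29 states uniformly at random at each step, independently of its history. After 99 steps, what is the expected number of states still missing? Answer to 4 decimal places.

0.8988

For each state, P(unseen after 99) = (28/29)^99 = 0.03099.
By linearity of expectation, E[unseen] = 29·(28/29)^99 = 0.89875.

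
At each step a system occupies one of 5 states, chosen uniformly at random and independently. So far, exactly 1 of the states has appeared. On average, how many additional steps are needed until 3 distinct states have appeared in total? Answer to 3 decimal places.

From k distinct to k+1 distinct takes on average 5/(5-k) steps.
Sum over k = 1,...,2: E = 5/4 + 5/3 = 2.9167.

2.917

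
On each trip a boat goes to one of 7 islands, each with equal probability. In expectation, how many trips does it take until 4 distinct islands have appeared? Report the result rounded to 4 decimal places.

5.3167

Going from k to k+1 distinct takes a geometric number of trips with mean 7/(7-k).
Sum over k = 0,...,3: E = 7/7 + 7/6 + 7/5 + 7/4 = 5.31667.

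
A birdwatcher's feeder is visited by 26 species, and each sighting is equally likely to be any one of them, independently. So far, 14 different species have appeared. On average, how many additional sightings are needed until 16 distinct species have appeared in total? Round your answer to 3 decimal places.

The wait to go from k to k+1 distinct species is geometric with mean 26/(26-k).
Sum over k = 14,...,15: E = 26/12 + 26/11 = 4.5303.

4.530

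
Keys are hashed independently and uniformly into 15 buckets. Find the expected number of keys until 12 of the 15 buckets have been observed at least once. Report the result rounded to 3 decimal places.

22.273

Going from k to k+1 distinct takes a geometric number of keys with mean 15/(15-k).
Sum over k = 0,...,11: E = 15/15 + 15/14 + 15/13 + ... + 15/5 + 15/4 = 22.2734.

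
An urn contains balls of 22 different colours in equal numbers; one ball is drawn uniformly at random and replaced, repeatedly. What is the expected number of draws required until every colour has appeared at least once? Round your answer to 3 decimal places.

81.198

Split into phases: going from k distinct to k+1 distinct takes on average 22/(22-k) draws.
E[T] = 22/22 + 22/21 + 22/20 + ... + 22/2 + 22/1 = 22·H_{22}.
H_{22} = 3.6908, so E[T] = 81.1979.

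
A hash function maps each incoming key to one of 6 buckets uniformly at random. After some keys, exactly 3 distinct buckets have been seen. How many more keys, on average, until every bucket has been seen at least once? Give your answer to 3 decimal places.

11.000

From k distinct to k+1 distinct takes on average 6/(6-k) keys.
Sum over k = 3,...,5: E = 6/3 + 6/2 + 6/1 = 11.0000.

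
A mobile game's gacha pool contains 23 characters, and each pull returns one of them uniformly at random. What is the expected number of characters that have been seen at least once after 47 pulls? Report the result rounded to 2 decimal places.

20.15

For each character, P(seen in 47 pulls) = 1 - (22/23)^47 = 0.876.
By linearity of expectation, E[distinct seen] = 23·(1 - (22/23)^47) = 20.153.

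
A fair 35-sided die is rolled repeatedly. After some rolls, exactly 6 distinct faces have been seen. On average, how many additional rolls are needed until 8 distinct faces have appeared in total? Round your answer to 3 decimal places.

2.457

From k distinct to k+1 distinct takes on average 35/(35-k) rolls.
Sum over k = 6,...,7: E = 35/29 + 35/28 = 2.4569.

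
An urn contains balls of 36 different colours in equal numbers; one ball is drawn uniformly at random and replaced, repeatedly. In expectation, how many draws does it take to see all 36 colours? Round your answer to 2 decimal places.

150.28

Split into phases: going from k distinct to k+1 distinct takes on average 36/(36-k) draws.
E[T] = 36/36 + 36/35 + 36/34 + ... + 36/2 + 36/1 = 36·H_{36}.
H_{36} = 4.175, so E[T] = 150.284.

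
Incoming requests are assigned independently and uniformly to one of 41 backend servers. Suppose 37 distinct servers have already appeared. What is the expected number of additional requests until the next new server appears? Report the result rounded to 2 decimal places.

10.25

Each request yields a new server with probability (41-37)/41 = 4/41, so the wait is geometric with mean 41/4.
E = 41/4 = 10.250.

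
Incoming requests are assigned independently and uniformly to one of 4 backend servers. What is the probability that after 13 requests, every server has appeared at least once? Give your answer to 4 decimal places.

Let A_i be the event that server i is missing after 13 requests. By inclusion–exclusion on the A_i,
P(all seen) = Σ_{j=0}^{4} (-1)^j C(4,j)((4-j)/4)^13
= 1.00000 - 0.09503 + 0.00073 - 0.00000 + 0.00000
= 0.90570.

0.9057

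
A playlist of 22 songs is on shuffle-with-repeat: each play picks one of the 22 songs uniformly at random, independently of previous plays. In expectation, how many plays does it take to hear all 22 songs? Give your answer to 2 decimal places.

Split into phases: going from k distinct to k+1 distinct takes on average 22/(22-k) plays.
E[T] = 22/22 + 22/21 + 22/20 + ... + 22/2 + 22/1 = 22·H_{22}.
H_{22} = 3.691, so E[T] = 81.198.

81.20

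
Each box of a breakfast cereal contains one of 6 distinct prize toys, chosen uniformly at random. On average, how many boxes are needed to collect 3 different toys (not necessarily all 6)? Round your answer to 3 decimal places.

With k distinct toys already seen, the next new one arrives after an expected 6/(6-k) boxes.
Sum over k = 0,...,2: E = 6/6 + 6/5 + 6/4 = 3.7000.

3.700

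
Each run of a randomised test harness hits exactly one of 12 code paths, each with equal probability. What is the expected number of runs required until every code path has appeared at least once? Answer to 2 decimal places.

Split into phases: going from k distinct to k+1 distinct takes on average 12/(12-k) runs.
E[T] = 12/12 + 12/11 + 12/10 + ... + 12/2 + 12/1 = 12·H_{12}.
H_{12} = 3.103, so E[T] = 37.239.

37.24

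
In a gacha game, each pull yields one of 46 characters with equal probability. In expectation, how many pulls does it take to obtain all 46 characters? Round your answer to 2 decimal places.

The wait to go from k to k+1 distinct characters is geometric with mean 46/(46-k).
E[T] = 46/46 + 46/45 + 46/44 + ... + 46/2 + 46/1 = 46·H_{46}.
H_{46} = 4.417, so E[T] = 203.168.

203.17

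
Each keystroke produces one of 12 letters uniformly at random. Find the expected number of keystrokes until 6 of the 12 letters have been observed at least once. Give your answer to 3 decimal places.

Going from k to k+1 distinct takes a geometric number of keystrokes with mean 12/(12-k).
Sum over k = 0,...,5: E = 12/12 + 12/11 + 12/10 + 12/9 + 12/8 + 12/7 = 7.8385.

7.839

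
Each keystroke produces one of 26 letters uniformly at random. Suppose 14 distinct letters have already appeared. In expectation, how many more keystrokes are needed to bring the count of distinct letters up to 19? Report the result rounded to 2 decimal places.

13.27

From k distinct to k+1 distinct takes on average 26/(26-k) keystrokes.
Sum over k = 14,...,18: E = 26/12 + 26/11 + 26/10 + 26/9 + 26/8 = 13.269.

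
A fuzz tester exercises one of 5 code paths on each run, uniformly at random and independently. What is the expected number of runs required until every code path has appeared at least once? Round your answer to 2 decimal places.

11.42

Split into phases: going from k distinct to k+1 distinct takes on average 5/(5-k) runs.
E[T] = 5/5 + 5/4 + 5/3 + 5/2 + 5/1 = 5·H_{5}.
H_{5} = 2.283, so E[T] = 11.417.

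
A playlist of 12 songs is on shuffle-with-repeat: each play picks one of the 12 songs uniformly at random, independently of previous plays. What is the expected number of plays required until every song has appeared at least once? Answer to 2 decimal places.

Split into phases: going from k distinct to k+1 distinct takes on average 12/(12-k) plays.
E[T] = 12/12 + 12/11 + 12/10 + ... + 12/2 + 12/1 = 12·H_{12}.
H_{12} = 3.103, so E[T] = 37.239.

37.24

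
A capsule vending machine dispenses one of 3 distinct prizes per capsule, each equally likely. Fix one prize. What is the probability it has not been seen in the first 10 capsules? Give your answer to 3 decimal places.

0.017

Each capsule misses the fixed prize with probability (3-1)/3 = 2/3, independently.
P(still missing after 10) = (2/3)^10 = 0.0173.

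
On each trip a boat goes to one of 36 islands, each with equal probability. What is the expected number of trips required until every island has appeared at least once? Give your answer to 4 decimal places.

150.2841

Split into phases: going from k distinct to k+1 distinct takes on average 36/(36-k) trips.
E[T] = 36/36 + 36/35 + 36/34 + ... + 36/2 + 36/1 = 36·H_{36}.
H_{36} = 4.17456, so E[T] = 150.28413.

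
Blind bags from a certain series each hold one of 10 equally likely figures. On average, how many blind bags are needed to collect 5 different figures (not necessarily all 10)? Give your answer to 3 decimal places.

6.456

Going from k to k+1 distinct takes a geometric number of blind bags with mean 10/(10-k).
Sum over k = 0,...,4: E = 10/10 + 10/9 + 10/8 + 10/7 + 10/6 = 6.4563.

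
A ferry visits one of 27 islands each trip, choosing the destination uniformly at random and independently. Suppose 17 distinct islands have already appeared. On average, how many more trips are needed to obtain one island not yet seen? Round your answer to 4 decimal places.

The number of trips until the next new island is geometric with success probability 10/27, so its mean is 27/10.
E = 27/10 = 2.70000.

2.7000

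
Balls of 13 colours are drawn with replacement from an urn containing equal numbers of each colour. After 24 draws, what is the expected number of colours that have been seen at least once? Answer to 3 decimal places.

11.096

For each colour, P(seen in 24 draws) = 1 - (12/13)^24 = 0.8535.
By linearity of expectation, E[distinct seen] = 13·(1 - (12/13)^24) = 11.0961.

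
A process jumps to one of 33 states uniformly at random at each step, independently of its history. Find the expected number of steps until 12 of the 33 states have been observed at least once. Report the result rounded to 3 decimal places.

Going from k to k+1 distinct takes a geometric number of steps with mean 33/(33-k).
Sum over k = 0,...,11: E = 33/33 + 33/32 + 33/31 + ... + 33/23 + 33/22 = 14.6335.

14.634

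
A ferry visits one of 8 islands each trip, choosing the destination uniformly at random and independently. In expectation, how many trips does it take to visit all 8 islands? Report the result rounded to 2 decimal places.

The wait to go from k to k+1 distinct islands is geometric with mean 8/(8-k).
E[T] = 8/8 + 8/7 + 8/6 + ... + 8/2 + 8/1 = 8·H_{8}.
H_{8} = 2.718, so E[T] = 21.743.

21.74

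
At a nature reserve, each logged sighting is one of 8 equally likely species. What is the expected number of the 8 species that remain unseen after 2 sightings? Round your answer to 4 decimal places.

For each species, P(unseen after 2) = (7/8)^2 = 0.76563.
By linearity of expectation, E[unseen] = 8·(7/8)^2 = 6.12500.

6.1250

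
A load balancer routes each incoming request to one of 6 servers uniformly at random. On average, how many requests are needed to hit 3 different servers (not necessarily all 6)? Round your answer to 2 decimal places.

With k distinct servers already seen, the next new one arrives after an expected 6/(6-k) requests.
Sum over k = 0,...,2: E = 6/6 + 6/5 + 6/4 = 3.700.

3.70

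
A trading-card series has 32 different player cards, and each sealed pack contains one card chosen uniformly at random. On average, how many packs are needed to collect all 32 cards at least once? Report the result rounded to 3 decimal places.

129.872

Split into phases: going from k distinct to k+1 distinct takes on average 32/(32-k) packs.
E[T] = 32/32 + 32/31 + 32/30 + ... + 32/2 + 32/1 = 32·H_{32}.
H_{32} = 4.0585, so E[T] = 129.8718.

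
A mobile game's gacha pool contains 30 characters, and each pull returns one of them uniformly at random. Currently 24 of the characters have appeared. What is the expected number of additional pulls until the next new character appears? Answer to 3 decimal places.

5.000

The number of pulls until the next new character is geometric with success probability 6/30, so its mean is 30/6.
E = 30/6 = 5.0000.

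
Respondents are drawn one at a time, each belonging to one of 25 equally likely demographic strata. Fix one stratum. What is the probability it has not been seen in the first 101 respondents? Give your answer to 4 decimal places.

Each respondent misses the fixed stratum with probability (25-1)/25 = 24/25, independently.
P(still missing after 101) = (24/25)^101 = 0.01620.

0.0162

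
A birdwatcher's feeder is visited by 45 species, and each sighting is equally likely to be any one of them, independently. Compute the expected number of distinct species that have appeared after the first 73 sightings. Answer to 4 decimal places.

36.2754

For each species, P(seen in 73 sightings) = 1 - (44/45)^73 = 0.80612.
By linearity of expectation, E[distinct seen] = 45·(1 - (44/45)^73) = 36.27542.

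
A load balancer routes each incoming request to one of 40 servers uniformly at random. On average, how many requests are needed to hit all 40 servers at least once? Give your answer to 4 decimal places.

The wait to go from k to k+1 distinct servers is geometric with mean 40/(40-k).
E[T] = 40/40 + 40/39 + 40/38 + ... + 40/2 + 40/1 = 40·H_{40}.
H_{40} = 4.27854, so E[T] = 171.14172.

171.1417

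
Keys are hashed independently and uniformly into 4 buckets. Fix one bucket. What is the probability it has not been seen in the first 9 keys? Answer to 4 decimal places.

0.0751

On each key the fixed bucket fails to appear with probability 3/4.
P(still missing after 9) = (3/4)^9 = 0.07508.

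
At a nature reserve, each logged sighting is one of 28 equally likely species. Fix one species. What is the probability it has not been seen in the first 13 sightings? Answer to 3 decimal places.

Each sighting misses the fixed species with probability (28-1)/28 = 27/28, independently.
P(still missing after 13) = (27/28)^13 = 0.6233.

0.623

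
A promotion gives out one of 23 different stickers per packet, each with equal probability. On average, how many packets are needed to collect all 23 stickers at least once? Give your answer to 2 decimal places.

Split into phases: going from k distinct to k+1 distinct takes on average 23/(23-k) packets.
E[T] = 23/23 + 23/22 + 23/21 + ... + 23/2 + 23/1 = 23·H_{23}.
H_{23} = 3.734, so E[T] = 85.889.

85.89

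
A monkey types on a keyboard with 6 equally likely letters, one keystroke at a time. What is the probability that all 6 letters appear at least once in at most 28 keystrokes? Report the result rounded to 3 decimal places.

Let A_i be the event that letter i is missing after 28 keystrokes. By inclusion–exclusion on the A_i,
P(all seen) = Σ_{j=0}^{6} (-1)^j C(6,j)((6-j)/6)^28
= 1.0000 - 0.0364 + 0.0002 - 0.0000 + 0.0000 - 0.0000 + 0.0000
= 0.9638.

0.964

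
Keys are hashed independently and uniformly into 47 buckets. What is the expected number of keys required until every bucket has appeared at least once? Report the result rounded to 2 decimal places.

208.58

After k distinct buckets have appeared, the next key gives a new one with probability (47-k)/47, so the expected wait for the (k+1)-th is 47/(47-k).
E[T] = 47/47 + 47/46 + 47/45 + ... + 47/2 + 47/1 = 47·H_{47}.
H_{47} = 4.438, so E[T] = 208.584.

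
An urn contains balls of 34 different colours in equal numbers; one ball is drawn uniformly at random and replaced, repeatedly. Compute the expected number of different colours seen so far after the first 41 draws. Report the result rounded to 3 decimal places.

For each colour, P(seen in 41 draws) = 1 - (33/34)^41 = 0.7059.
By linearity of expectation, E[distinct seen] = 34·(1 - (33/34)^41) = 24.0020.

24.002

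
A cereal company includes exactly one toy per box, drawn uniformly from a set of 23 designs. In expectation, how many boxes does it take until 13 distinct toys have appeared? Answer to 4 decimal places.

18.5224

Going from k to k+1 distinct takes a geometric number of boxes with mean 23/(23-k).
Sum over k = 0,...,12: E = 23/23 + 23/22 + 23/21 + ... + 23/12 + 23/11 = 18.52243.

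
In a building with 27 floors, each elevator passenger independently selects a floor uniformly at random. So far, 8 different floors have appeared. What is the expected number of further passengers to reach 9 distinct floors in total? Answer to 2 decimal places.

From k distinct to k+1 distinct takes on average 27/(27-k) passengers.
Only the k = 8 term is needed: E = 27/19 = 1.421.

1.42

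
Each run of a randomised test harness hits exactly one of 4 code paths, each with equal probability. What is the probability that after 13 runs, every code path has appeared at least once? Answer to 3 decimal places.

0.906

Let A_i be the event that code path i is missing after 13 runs. By inclusion–exclusion on the A_i,
P(all seen) = Σ_{j=0}^{4} (-1)^j C(4,j)((4-j)/4)^13
= 1.0000 - 0.0950 + 0.0007 - 0.0000 + 0.0000
= 0.9057.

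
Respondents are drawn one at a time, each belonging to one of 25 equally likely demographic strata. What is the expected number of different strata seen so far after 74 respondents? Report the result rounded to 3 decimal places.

For each stratum, P(seen in 74 respondents) = 1 - (24/25)^74 = 0.9512.
By linearity of expectation, E[distinct seen] = 25·(1 - (24/25)^74) = 23.7810.

23.781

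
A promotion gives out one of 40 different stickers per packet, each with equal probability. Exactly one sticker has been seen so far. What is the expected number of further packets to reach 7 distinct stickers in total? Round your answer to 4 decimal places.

With k distinct stickers already seen, the next new one takes an expected 40/(40-k) packets.
Sum over k = 1,...,6: E = 40/39 + 40/38 + 40/37 + 40/36 + 40/35 + 40/34 = 6.58979.

6.5898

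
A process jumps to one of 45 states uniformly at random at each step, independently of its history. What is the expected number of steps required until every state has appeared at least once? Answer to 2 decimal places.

The wait to go from k to k+1 distinct states is geometric with mean 45/(45-k).
E[T] = 45/45 + 45/44 + 45/43 + ... + 45/2 + 45/1 = 45·H_{45}.
H_{45} = 4.395, so E[T] = 197.773.

197.77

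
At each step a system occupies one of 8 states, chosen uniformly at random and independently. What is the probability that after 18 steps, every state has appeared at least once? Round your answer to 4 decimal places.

Let A_i be the event that state i is missing after 18 steps. By inclusion–exclusion on the A_i,
P(all seen) = Σ_{j=0}^{8} (-1)^j C(8,j)((8-j)/8)^18
= 1.00000 - 0.72316 + 0.15786 - 0.01186 + 0.00027 - 0.00000 + 0.00000 - 0.00000 + 0.00000
= 0.42310.

0.4231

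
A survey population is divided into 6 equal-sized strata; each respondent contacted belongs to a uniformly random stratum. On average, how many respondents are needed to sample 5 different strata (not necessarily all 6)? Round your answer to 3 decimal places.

8.700

Going from k to k+1 distinct takes a geometric number of respondents with mean 6/(6-k).
Sum over k = 0,...,4: E = 6/6 + 6/5 + 6/4 + 6/3 + 6/2 = 8.7000.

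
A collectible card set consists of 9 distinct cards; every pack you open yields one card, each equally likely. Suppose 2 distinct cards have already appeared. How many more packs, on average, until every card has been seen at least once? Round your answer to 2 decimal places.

23.34

From k distinct to k+1 distinct takes on average 9/(9-k) packs.
Sum over k = 2,...,8: E = 9/7 + 9/6 + 9/5 + ... + 9/2 + 9/1 = 23.336.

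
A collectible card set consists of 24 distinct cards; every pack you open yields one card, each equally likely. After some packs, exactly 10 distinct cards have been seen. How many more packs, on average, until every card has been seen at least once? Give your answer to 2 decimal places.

With k distinct cards already seen, the next new one takes an expected 24/(24-k) packs.
Sum over k = 10,...,23: E = 24/14 + 24/13 + 24/12 + ... + 24/2 + 24/1 = 78.037.

78.04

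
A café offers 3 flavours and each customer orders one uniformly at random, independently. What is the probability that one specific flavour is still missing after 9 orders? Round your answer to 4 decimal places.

On each order the fixed flavour fails to appear with probability 2/3.
P(still missing after 9) = (2/3)^9 = 0.02601.

0.0260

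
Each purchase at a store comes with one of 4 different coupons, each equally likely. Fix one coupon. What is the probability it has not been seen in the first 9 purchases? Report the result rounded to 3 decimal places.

On each purchase the fixed coupon fails to appear with probability 3/4.
P(still missing after 9) = (3/4)^9 = 0.0751.

0.075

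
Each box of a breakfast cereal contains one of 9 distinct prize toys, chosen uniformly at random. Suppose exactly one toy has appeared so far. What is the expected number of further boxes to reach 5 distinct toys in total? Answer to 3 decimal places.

5.711

From k distinct to k+1 distinct takes on average 9/(9-k) boxes.
Sum over k = 1,...,4: E = 9/8 + 9/7 + 9/6 + 9/5 = 5.7107.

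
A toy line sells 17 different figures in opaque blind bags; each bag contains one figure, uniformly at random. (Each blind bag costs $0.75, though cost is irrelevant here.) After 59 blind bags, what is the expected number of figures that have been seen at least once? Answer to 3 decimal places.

For each figure, P(seen in 59 blind bags) = 1 - (16/17)^59 = 0.9720.
By linearity of expectation, E[distinct seen] = 17·(1 - (16/17)^59) = 16.5246.

16.525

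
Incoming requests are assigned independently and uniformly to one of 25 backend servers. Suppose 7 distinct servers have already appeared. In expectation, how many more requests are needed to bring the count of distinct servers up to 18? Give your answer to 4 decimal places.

22.5563

The wait to go from k to k+1 distinct servers is geometric with mean 25/(25-k).
Sum over k = 7,...,17: E = 25/18 + 25/17 + 25/16 + ... + 25/9 + 25/8 = 22.55627.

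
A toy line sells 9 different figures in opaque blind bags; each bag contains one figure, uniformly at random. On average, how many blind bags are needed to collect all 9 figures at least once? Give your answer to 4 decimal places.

Split into phases: going from k distinct to k+1 distinct takes on average 9/(9-k) blind bags.
E[T] = 9/9 + 9/8 + 9/7 + ... + 9/2 + 9/1 = 9·H_{9}.
H_{9} = 2.82897, so E[T] = 25.46071.

25.4607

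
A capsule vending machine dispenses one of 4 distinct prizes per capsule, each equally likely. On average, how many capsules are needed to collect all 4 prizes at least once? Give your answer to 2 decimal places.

8.33

After k distinct prizes have appeared, the next capsule gives a new one with probability (4-k)/4, so the expected wait for the (k+1)-th is 4/(4-k).
E[T] = 4/4 + 4/3 + 4/2 + 4/1 = 4·H_{4}.
H_{4} = 2.083, so E[T] = 8.333.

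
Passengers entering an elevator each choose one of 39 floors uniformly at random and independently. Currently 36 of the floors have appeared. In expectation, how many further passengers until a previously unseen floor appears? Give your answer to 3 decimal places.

13.000

The number of passengers until the next new floor is geometric with success probability 3/39, so its mean is 39/3.
E = 39/3 = 13.0000.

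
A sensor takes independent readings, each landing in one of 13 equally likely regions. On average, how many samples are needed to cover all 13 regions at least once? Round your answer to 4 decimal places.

41.3417

Split into phases: going from k distinct to k+1 distinct takes on average 13/(13-k) samples.
E[T] = 13/13 + 13/12 + 13/11 + ... + 13/2 + 13/1 = 13·H_{13}.
H_{13} = 3.18013, so E[T] = 41.34174.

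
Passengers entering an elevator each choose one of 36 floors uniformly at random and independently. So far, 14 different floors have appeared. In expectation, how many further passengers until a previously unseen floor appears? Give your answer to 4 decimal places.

Each passenger yields a new floor with probability (36-14)/36 = 22/36, so the wait is geometric with mean 36/22.
E = 36/22 = 1.63636.

1.6364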